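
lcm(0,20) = 0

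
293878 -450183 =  - 156305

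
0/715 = 0 = 0.00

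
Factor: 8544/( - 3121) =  - 2^5*3^1*89^1*3121^(  -  1 )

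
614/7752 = 307/3876= 0.08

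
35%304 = 35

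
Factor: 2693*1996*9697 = 52123585916 = 2^2 * 499^1 * 2693^1 * 9697^1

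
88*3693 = 324984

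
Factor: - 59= - 59^1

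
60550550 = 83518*725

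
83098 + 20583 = 103681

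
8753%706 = 281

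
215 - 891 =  - 676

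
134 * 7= 938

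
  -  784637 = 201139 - 985776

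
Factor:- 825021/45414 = -109/6 = - 2^( - 1 ) * 3^(-1 ) *109^1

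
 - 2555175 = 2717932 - 5273107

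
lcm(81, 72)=648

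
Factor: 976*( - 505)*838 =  - 413033440 = - 2^5*5^1*61^1*101^1*419^1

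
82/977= 82/977 = 0.08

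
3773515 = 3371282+402233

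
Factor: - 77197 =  - 17^1*19^1  *239^1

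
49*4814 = 235886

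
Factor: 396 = 2^2*3^2 *11^1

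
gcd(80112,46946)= 2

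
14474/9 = 14474/9 = 1608.22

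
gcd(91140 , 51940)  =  980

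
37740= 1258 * 30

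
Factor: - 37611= - 3^3*7^1*199^1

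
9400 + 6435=15835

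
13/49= 13/49 = 0.27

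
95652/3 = 31884 = 31884.00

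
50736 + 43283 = 94019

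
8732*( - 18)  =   - 157176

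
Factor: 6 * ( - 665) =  - 3990= - 2^1*3^1*5^1*7^1*19^1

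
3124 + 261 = 3385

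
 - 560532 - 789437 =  - 1349969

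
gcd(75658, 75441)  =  1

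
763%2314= 763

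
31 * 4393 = 136183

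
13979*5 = 69895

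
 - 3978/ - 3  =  1326/1= 1326.00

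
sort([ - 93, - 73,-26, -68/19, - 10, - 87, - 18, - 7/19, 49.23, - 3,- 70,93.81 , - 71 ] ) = [ - 93, - 87, - 73,  -  71, - 70,- 26, - 18, - 10, - 68/19, - 3 , - 7/19 , 49.23,93.81]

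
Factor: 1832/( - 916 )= - 2^1 = - 2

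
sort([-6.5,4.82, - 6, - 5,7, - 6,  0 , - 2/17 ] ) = [ - 6.5, - 6, - 6,-5,-2/17,0, 4.82, 7]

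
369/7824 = 123/2608 = 0.05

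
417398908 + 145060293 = 562459201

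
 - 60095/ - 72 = 60095/72= 834.65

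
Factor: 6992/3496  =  2 = 2^1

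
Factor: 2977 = 13^1*229^1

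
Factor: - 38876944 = -2^4*2429809^1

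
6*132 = 792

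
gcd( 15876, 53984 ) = 28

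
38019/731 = 38019/731 = 52.01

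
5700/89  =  64+4/89 =64.04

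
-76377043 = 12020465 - 88397508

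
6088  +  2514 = 8602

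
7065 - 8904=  - 1839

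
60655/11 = 5514 + 1/11= 5514.09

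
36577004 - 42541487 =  - 5964483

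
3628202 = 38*95479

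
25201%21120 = 4081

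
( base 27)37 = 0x58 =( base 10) 88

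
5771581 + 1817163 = 7588744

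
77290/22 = 38645/11 = 3513.18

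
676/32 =21  +  1/8 = 21.12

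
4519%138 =103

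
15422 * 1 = 15422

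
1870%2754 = 1870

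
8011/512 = 8011/512   =  15.65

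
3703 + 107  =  3810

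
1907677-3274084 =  - 1366407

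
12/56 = 3/14 = 0.21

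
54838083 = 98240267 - 43402184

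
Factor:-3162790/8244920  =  -2^(- 2 )*359^1*881^1*  206123^(-1)  =  - 316279/824492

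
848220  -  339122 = 509098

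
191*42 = 8022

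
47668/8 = 5958 + 1/2  =  5958.50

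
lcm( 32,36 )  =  288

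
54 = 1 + 53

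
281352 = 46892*6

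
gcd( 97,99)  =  1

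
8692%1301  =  886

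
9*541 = 4869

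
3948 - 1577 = 2371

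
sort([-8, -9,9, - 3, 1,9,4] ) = [ - 9, - 8, - 3,1, 4, 9,9] 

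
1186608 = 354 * 3352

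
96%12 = 0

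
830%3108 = 830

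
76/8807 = 76/8807 = 0.01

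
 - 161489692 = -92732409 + -68757283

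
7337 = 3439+3898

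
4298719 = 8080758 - 3782039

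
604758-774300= - 169542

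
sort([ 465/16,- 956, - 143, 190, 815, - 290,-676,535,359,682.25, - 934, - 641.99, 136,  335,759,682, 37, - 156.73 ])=[ - 956, - 934, - 676 , - 641.99, - 290 , - 156.73, - 143,465/16,37, 136 , 190,335, 359, 535,  682 , 682.25 , 759,815 ]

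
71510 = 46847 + 24663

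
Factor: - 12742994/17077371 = -2^1 * 3^( - 1)*11^3*19^(-1)*4787^1*299603^( - 1)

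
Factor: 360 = 2^3*3^2*5^1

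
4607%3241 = 1366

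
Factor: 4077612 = 2^2*3^2* 7^1 * 11^1*1471^1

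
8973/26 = 345+ 3/26 = 345.12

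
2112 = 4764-2652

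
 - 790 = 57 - 847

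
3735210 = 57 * 65530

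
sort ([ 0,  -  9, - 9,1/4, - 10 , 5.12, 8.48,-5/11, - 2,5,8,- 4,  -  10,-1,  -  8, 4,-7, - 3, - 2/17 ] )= [ - 10, - 10,- 9,- 9,- 8,-7,- 4,-3, - 2, - 1, - 5/11,-2/17,0,  1/4,4,5,5.12 , 8,8.48]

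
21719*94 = 2041586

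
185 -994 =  - 809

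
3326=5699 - 2373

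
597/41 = 14 + 23/41 = 14.56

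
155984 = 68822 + 87162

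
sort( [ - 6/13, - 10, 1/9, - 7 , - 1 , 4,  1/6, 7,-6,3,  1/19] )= [  -  10, - 7,  -  6 , - 1,-6/13,  1/19, 1/9,  1/6 , 3,4,7 ]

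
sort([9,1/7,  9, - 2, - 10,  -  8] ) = [ - 10 ,  -  8, - 2,1/7,9,9 ]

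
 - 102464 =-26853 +-75611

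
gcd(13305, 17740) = 4435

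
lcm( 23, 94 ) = 2162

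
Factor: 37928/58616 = 11^1*17^ (-1)  =  11/17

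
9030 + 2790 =11820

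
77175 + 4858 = 82033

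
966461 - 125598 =840863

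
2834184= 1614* 1756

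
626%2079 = 626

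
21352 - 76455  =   -55103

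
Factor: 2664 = 2^3*3^2  *  37^1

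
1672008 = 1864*897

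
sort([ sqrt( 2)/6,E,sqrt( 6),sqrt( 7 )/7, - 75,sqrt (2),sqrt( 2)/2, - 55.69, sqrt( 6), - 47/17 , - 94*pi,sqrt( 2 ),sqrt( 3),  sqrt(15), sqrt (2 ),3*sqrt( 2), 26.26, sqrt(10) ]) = [ - 94 * pi,-75, - 55.69 , - 47/17, sqrt(2 ) /6,sqrt(7) /7,sqrt( 2)/2, sqrt( 2),sqrt( 2), sqrt (2), sqrt( 3),sqrt ( 6), sqrt( 6 ),E,sqrt( 10),sqrt (15) , 3*sqrt(2), 26.26 ] 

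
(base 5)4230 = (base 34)gl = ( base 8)1065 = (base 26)LJ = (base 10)565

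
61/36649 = 61/36649 = 0.00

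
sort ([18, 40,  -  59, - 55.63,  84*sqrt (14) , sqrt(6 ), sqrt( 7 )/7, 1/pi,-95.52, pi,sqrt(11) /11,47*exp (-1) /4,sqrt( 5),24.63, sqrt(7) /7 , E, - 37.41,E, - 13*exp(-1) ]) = [ - 95.52, - 59,  -  55.63,  -  37.41, - 13*exp ( - 1),  sqrt(11 ) /11,  1/pi, sqrt(7 )/7, sqrt (7) /7,sqrt( 5 ),sqrt(6),E , E , pi,47 * exp( - 1 ) /4, 18,24.63,  40, 84*sqrt(14 )]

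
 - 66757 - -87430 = 20673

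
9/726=3/242 = 0.01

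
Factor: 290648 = 2^3*47^1* 773^1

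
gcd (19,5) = 1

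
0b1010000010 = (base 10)642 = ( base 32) K2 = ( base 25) 10h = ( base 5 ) 10032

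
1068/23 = 46+10/23 = 46.43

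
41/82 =1/2=0.50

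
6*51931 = 311586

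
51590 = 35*1474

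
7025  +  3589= 10614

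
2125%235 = 10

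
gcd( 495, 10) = 5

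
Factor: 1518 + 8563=10081 = 17^1*593^1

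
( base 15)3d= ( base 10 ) 58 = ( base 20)2I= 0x3a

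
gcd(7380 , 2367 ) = 9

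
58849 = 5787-  -  53062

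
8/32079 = 8/32079  =  0.00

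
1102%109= 12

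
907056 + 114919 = 1021975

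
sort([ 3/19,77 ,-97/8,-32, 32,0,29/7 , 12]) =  [-32,-97/8, 0, 3/19 , 29/7,12, 32 , 77]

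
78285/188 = 416 +77/188 =416.41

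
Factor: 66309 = 3^1 * 23^1*31^2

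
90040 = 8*11255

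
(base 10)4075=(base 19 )b59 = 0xfeb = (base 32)3VB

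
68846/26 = 2647 + 12/13 = 2647.92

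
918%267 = 117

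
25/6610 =5/1322= 0.00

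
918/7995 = 306/2665=0.11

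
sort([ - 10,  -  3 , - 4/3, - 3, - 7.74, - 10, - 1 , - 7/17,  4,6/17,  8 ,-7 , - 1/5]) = [ - 10 ,-10, - 7.74, - 7 ,-3 , - 3, -4/3,-1, - 7/17 ,-1/5,6/17,4 , 8 ] 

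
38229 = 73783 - 35554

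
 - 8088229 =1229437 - 9317666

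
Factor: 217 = 7^1*31^1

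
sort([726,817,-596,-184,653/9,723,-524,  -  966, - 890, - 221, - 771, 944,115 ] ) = [-966, - 890, - 771,-596, - 524, - 221,  -  184,653/9,115,723, 726,817 , 944]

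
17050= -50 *(-341 )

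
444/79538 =222/39769=0.01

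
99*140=13860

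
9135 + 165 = 9300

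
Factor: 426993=3^1*7^1*20333^1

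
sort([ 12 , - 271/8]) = [ - 271/8, 12]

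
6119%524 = 355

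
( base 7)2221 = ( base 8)1437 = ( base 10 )799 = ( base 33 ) o7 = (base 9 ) 1077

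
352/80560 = 22/5035 = 0.00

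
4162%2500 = 1662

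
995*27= 26865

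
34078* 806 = 27466868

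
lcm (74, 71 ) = 5254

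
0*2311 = 0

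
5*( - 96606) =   -  483030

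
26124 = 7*3732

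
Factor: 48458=2^1*24229^1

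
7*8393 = 58751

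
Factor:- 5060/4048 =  - 2^( -2 ) * 5^1 =-5/4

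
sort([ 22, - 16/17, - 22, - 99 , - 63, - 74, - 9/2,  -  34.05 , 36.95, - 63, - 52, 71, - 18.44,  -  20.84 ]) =[ - 99 ,-74 , - 63, - 63 ,-52, - 34.05,- 22, - 20.84, - 18.44, - 9/2, - 16/17,  22, 36.95, 71 ] 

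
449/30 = 14+29/30= 14.97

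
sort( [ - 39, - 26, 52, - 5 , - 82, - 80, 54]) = [ - 82, - 80, - 39, - 26,-5, 52,54 ] 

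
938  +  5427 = 6365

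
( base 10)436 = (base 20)11g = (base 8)664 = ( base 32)DK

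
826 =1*826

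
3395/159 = 3395/159=21.35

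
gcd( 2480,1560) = 40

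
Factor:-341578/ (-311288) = 2^( - 2 ) *167^(- 1)*733^1  =  733/668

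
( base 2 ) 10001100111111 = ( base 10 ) 9023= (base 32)8PV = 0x233f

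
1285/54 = 1285/54 = 23.80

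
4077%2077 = 2000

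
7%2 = 1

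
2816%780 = 476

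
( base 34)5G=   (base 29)6c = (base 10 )186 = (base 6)510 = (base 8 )272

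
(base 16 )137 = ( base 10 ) 311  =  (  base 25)CB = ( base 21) EH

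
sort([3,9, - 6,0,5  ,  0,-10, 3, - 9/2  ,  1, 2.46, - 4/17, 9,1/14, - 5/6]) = [- 10, - 6 , - 9/2, - 5/6, - 4/17, 0, 0, 1/14,  1, 2.46, 3 , 3, 5,9,9 ]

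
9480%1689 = 1035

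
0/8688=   0= 0.00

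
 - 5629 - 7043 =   -  12672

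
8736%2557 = 1065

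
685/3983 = 685/3983 = 0.17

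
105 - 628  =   - 523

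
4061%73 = 46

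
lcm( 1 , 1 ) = 1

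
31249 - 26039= 5210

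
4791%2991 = 1800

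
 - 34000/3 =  - 34000/3 = - 11333.33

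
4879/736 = 4879/736 = 6.63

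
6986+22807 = 29793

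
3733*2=7466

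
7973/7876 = 1 + 97/7876= 1.01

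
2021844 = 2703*748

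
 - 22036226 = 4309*(-5114 )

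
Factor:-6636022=-2^1*3318011^1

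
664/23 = 664/23 =28.87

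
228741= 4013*57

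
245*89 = 21805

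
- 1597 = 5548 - 7145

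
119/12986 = 119/12986 = 0.01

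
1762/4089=1762/4089=0.43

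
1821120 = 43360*42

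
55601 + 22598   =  78199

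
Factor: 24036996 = 2^2*3^1*2003083^1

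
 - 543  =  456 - 999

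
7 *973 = 6811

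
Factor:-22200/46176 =-25/52 = - 2^(-2)*5^2*13^( - 1)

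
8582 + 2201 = 10783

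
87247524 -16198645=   71048879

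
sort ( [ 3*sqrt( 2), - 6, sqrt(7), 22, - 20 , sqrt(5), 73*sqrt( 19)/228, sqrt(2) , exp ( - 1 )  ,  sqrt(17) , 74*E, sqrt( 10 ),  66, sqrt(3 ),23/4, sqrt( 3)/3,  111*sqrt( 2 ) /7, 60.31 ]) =[ - 20, - 6,exp( - 1 ) , sqrt(3 ) /3,  73*sqrt(19)/228, sqrt( 2),sqrt(3 ),sqrt(5),sqrt(7), sqrt( 10),  sqrt ( 17 ),  3*sqrt (2),23/4, 22,111*sqrt (2)/7,  60.31,66, 74*E]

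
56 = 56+0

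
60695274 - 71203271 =-10507997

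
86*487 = 41882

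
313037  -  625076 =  - 312039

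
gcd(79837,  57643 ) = 1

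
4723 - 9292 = - 4569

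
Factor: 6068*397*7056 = 16997875776 = 2^6 * 3^2*7^2*37^1 * 41^1 *397^1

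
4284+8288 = 12572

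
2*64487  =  128974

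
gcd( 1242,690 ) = 138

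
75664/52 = 1455 +1/13 = 1455.08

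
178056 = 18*9892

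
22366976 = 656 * 34096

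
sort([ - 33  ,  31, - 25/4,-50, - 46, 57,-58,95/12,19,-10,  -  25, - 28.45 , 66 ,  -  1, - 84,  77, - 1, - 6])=[ - 84, - 58, - 50, - 46, - 33 , - 28.45, - 25, - 10,-25/4, - 6,-1, - 1, 95/12,19,31, 57,66,77] 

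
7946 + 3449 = 11395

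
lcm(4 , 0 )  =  0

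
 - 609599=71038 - 680637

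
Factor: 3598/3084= 2^ ( - 1)*3^( - 1 )*7^1 = 7/6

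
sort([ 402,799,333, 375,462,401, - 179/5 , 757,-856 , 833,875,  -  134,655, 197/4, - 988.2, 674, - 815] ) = [-988.2,-856, - 815,-134, - 179/5, 197/4,333, 375,401 , 402, 462, 655,674,  757,799,833 , 875]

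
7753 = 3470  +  4283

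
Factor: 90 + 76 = 166 = 2^1*83^1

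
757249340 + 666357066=1423606406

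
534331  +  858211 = 1392542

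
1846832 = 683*2704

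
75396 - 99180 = - 23784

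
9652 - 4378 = 5274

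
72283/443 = 163+74/443= 163.17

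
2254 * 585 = 1318590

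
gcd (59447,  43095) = 1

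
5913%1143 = 198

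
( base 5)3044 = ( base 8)617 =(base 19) 120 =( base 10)399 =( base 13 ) 249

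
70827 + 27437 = 98264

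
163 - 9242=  - 9079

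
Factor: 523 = 523^1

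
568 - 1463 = -895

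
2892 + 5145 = 8037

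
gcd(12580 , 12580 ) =12580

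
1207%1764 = 1207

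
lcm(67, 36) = 2412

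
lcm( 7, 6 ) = 42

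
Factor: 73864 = 2^3*7^1*1319^1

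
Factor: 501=3^1*167^1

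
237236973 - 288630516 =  - 51393543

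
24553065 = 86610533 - 62057468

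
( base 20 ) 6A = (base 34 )3S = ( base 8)202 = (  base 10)130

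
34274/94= 17137/47 = 364.62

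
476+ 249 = 725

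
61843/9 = 6871 + 4/9 = 6871.44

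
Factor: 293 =293^1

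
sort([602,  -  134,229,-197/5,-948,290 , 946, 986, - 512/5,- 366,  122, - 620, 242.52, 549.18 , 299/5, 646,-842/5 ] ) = [ - 948, - 620,  -  366,-842/5,- 134, - 512/5,-197/5, 299/5,122, 229, 242.52,290, 549.18,  602, 646 , 946, 986]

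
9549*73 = 697077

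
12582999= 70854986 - 58271987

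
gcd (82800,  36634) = 2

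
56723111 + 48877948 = 105601059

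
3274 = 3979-705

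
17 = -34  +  51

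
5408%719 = 375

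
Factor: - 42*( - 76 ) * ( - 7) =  - 22344 = -2^3*3^1*7^2* 19^1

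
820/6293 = 820/6293 = 0.13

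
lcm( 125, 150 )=750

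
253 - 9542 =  - 9289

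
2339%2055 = 284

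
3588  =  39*92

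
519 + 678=1197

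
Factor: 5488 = 2^4*7^3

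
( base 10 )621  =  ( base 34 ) I9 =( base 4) 21231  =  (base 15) 2b6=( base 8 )1155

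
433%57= 34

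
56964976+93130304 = 150095280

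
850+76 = 926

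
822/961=822/961=0.86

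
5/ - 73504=-1 + 73499/73504 = - 0.00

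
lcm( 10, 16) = 80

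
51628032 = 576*89632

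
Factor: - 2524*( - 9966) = 2^3  *  3^1 * 11^1*151^1*631^1 = 25154184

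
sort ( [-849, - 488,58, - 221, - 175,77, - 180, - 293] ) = [- 849, - 488 , - 293,-221 , - 180, - 175,58,77 ] 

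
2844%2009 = 835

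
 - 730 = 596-1326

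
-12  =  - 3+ - 9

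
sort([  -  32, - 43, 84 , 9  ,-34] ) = [-43,-34, - 32,9, 84 ] 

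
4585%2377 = 2208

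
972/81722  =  486/40861  =  0.01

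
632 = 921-289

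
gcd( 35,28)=7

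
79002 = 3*26334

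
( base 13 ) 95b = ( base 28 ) 211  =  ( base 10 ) 1597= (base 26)29b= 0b11000111101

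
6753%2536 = 1681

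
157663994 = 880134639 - 722470645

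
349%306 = 43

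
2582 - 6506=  - 3924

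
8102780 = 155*52276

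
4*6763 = 27052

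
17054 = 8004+9050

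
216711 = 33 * 6567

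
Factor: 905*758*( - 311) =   -  2^1*5^1*181^1*311^1*379^1 = - 213342890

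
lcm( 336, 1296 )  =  9072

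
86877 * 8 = 695016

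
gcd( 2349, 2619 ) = 27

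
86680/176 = 492 + 1/2 = 492.50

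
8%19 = 8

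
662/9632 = 331/4816  =  0.07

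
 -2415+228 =  -  2187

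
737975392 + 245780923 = 983756315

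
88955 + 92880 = 181835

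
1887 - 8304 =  - 6417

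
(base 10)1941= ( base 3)2122220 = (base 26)2mh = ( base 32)1sl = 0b11110010101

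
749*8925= 6684825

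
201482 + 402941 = 604423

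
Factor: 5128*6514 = 33403792=2^4*641^1*3257^1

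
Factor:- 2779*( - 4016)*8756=2^6*7^1*11^1*199^1*251^1*397^1 = 97721022784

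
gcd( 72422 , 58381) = 739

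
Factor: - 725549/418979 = -71/41 = - 41^( - 1)*71^1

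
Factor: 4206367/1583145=3^( - 5)*5^(-1)*11^1*127^1*1303^( - 1)*3011^1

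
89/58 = 1+31/58 = 1.53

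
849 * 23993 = 20370057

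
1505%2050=1505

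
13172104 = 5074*2596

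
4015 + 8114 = 12129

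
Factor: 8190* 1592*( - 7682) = - 2^5 * 3^2*5^1 * 7^1*13^1 * 23^1*167^1 * 199^1 = - 100161603360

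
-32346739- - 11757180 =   -  20589559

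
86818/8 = 10852 + 1/4= 10852.25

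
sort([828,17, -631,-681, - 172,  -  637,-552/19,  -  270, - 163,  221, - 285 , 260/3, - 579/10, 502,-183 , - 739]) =[ - 739, -681, - 637, - 631, - 285,-270, - 183,  -  172, - 163, - 579/10,  -  552/19,17,  260/3,  221,502,828 ]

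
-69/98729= - 69/98729 = - 0.00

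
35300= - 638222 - -673522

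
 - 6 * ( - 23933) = 143598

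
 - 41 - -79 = 38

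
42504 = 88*483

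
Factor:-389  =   - 389^1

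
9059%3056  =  2947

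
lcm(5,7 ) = 35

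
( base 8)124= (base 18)4C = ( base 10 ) 84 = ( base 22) 3i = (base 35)2e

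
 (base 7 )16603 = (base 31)4td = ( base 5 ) 123011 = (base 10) 4756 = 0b1001010010100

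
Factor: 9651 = 3^1*3217^1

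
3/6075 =1/2025= 0.00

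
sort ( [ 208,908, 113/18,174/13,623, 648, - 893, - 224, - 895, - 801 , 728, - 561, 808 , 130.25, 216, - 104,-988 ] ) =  [ - 988, - 895, - 893, - 801 , - 561, - 224, - 104, 113/18,  174/13, 130.25, 208,216, 623, 648, 728,808,908]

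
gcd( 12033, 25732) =7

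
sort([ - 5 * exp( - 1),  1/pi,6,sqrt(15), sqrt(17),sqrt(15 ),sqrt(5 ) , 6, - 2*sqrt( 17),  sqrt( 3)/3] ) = [ - 2*sqrt( 17), - 5*exp( - 1 ),1/pi, sqrt( 3) /3,sqrt( 5 ),sqrt ( 15 ),sqrt ( 15 ) , sqrt( 17),6, 6 ] 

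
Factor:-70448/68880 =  - 3^( - 1 ) *5^ ( - 1 )*17^1* 37^1*41^( - 1) = - 629/615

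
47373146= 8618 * 5497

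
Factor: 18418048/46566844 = 2^5*11^1 * 103^1 * 127^1 * 11641711^(  -  1)= 4604512/11641711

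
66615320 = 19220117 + 47395203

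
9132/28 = 2283/7 = 326.14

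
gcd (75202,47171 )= 1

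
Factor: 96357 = 3^1 * 32119^1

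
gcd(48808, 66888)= 8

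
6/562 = 3/281 = 0.01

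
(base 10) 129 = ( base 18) 73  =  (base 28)4H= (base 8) 201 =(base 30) 49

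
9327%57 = 36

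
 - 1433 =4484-5917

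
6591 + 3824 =10415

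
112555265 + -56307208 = 56248057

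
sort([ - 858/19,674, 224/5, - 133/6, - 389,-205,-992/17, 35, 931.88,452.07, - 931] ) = [-931, - 389, - 205,-992/17, - 858/19, - 133/6,35, 224/5,  452.07,674  ,  931.88] 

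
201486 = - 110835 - -312321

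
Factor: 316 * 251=79316 = 2^2* 79^1*251^1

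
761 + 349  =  1110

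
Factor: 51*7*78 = 2^1*3^2*7^1*13^1 *17^1= 27846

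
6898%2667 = 1564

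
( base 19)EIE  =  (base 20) DAA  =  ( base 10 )5410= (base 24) 99a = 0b1010100100010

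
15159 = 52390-37231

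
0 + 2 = 2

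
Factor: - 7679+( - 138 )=-7817  =  - 7817^1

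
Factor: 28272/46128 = 19^1*31^( - 1 ) = 19/31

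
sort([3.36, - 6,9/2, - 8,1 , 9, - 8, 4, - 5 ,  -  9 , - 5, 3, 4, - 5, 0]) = [  -  9, - 8, - 8,  -  6,- 5, - 5, - 5, 0, 1, 3 , 3.36,  4,4,9/2,  9]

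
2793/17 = 2793/17 = 164.29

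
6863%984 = 959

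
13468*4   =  53872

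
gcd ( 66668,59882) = 2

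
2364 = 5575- 3211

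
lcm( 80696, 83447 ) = 7343336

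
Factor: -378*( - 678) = 256284 = 2^2*3^4*7^1*113^1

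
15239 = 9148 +6091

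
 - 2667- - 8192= 5525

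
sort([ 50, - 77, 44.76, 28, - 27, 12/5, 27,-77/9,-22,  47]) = [- 77, - 27, - 22, - 77/9 , 12/5, 27,28, 44.76,47,  50 ]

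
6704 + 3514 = 10218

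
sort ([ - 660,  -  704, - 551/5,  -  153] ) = [ - 704, - 660, - 153, - 551/5] 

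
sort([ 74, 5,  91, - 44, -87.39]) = [-87.39, - 44,5, 74,  91 ] 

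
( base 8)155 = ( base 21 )54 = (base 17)67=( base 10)109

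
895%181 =171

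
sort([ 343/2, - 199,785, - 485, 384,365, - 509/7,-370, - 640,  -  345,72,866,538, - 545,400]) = [ - 640, - 545, -485, - 370, - 345,-199, - 509/7, 72 , 343/2 , 365,384,  400,538,785,866 ]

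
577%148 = 133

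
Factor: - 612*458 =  - 2^3*3^2*  17^1 * 229^1 = - 280296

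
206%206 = 0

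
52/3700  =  13/925 = 0.01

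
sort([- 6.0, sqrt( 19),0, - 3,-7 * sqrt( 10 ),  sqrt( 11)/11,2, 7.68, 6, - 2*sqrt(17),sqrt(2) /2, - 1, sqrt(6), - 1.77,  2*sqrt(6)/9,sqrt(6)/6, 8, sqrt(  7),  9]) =[-7*sqrt(10), - 2 * sqrt(17),-6.0, - 3,-1.77, - 1,  0, sqrt( 11) /11,sqrt(6 )/6 , 2*sqrt( 6 ) /9, sqrt( 2 ) /2, 2,sqrt(6 ),sqrt( 7), sqrt (19 ), 6,7.68,  8, 9] 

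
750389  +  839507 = 1589896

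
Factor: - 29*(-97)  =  2813 = 29^1*97^1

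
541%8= 5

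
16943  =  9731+7212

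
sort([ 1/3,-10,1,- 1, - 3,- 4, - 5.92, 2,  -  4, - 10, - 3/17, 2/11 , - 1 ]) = [ - 10, - 10, - 5.92,- 4, - 4, - 3 , - 1,  -  1, - 3/17, 2/11,  1/3,1,  2 ]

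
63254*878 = 55537012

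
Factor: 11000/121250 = 2^2 * 5^(-1)*11^1* 97^( - 1)=44/485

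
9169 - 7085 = 2084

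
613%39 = 28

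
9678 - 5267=4411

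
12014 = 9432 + 2582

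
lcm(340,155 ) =10540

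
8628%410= 18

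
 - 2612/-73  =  2612/73 = 35.78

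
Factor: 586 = 2^1*293^1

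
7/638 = 7/638 =0.01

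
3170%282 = 68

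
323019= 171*1889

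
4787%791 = 41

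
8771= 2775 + 5996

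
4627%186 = 163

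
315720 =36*8770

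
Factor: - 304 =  - 2^4 *19^1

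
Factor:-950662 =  - 2^1*475331^1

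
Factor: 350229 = 3^1*11^1*10613^1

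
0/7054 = 0 =0.00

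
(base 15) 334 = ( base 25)13O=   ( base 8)1324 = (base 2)1011010100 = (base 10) 724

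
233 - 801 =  - 568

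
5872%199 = 101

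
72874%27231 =18412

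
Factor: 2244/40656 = 2^( - 2 )*7^( - 1)*11^( - 1)*17^1 = 17/308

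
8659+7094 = 15753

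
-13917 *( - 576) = 8016192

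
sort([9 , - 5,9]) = [  -  5,9,9 ]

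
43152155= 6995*6169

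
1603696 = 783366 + 820330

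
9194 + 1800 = 10994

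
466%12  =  10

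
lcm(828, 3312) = 3312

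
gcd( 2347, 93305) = 1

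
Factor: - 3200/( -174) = 2^6*3^( - 1) * 5^2 * 29^ ( - 1) = 1600/87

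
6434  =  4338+2096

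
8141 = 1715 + 6426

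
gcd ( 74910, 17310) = 30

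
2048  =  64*32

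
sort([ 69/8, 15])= [ 69/8,15]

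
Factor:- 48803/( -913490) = 2^( - 1 )*5^( - 1)*37^1*167^(  -  1)*547^( - 1)*1319^1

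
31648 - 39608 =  - 7960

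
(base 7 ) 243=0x81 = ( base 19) 6f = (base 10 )129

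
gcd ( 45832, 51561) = 5729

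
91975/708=129  +  643/708 = 129.91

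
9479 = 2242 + 7237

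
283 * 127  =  35941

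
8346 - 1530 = 6816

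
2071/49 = 42+13/49 = 42.27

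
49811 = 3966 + 45845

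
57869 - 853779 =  - 795910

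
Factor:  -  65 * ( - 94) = 6110=2^1 * 5^1*13^1*47^1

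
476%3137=476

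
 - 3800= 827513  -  831313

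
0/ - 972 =0/1 = -0.00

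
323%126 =71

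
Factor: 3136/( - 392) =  - 2^3=- 8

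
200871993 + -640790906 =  - 439918913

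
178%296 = 178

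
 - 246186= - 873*282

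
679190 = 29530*23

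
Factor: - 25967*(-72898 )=2^1*7^1*23^1*41^1*127^1*1129^1= 1892942366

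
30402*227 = 6901254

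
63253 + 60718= 123971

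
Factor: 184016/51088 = 7^1*53^1*103^( - 1 ) = 371/103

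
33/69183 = 11/23061 =0.00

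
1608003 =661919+946084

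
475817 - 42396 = 433421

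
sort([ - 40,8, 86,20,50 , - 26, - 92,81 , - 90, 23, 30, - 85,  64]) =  [-92, - 90, - 85, - 40, - 26,  8,  20, 23,30, 50,64,81,86]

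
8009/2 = 4004 + 1/2 = 4004.50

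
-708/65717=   -  1 + 65009/65717 = - 0.01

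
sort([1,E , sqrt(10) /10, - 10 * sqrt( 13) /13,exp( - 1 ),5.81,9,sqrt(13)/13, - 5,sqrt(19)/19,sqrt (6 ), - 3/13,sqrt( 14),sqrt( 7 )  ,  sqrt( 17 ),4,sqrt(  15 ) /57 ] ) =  [ - 5, - 10 * sqrt (13)/13, - 3/13,sqrt( 15 )/57 , sqrt( 19 )/19, sqrt( 13 )/13, sqrt(10)/10,exp( - 1 ),1 , sqrt(6),sqrt( 7),E,sqrt( 14 ), 4,  sqrt (17 ),5.81,9] 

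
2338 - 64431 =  -62093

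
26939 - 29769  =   - 2830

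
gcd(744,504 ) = 24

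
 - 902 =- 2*451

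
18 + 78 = 96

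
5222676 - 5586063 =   -  363387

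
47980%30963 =17017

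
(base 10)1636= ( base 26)2AO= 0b11001100100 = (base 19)4A2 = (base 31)1LO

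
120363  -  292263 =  - 171900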